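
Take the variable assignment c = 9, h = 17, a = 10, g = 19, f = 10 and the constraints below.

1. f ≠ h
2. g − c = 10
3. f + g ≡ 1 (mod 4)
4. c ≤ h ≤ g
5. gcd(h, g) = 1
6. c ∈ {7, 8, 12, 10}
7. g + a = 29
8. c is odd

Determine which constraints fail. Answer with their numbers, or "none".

No — constraint 6 is not satisfied.

1. f = 10, h = 17; distinct — holds.
2. g − c = 19 − 9 = 10 — holds.
3. f + g = 29; 29 mod 4 = 1 — holds.
4. values 9 ≤ 17 ≤ 19 — holds.
5. gcd(17, 19) = 1 — holds.
6. c = 9 is not in {7, 8, 12, 10} — fails.
7. g + a = 19 + 10 = 29 — holds.
8. c = 9 is odd — holds.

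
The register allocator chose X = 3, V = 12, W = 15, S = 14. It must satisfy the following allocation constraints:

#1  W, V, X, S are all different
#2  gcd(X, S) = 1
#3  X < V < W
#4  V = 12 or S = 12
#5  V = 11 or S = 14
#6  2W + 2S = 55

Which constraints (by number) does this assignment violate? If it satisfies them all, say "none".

The assignment fails constraint 6.

#1 values 15, 12, 3, 14 are pairwise distinct  yes
#2 gcd(3, 14) = 1  yes
#3 values 3 < 12 < 15  yes
#4 V = 12 = 12 (first disjunct)  yes
#5 V = 12 ≠ 11, but S = 14 = 14 (second disjunct)  yes
#6 2W + 2S = 2(15) + 2(14) = 58, not 55  no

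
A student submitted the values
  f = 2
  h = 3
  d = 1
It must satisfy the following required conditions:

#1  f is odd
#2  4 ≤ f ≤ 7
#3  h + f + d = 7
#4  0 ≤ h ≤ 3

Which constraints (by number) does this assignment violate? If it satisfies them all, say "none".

#1 f = 2 is even  false
#2 f = 2 is outside [4, 7]  false
#3 h + f + d = 3 + 2 + 1 = 6, not 7  false
#4 h = 3 lies in [0, 3]  true

No — constraints 1, 2, and 3 are not satisfied.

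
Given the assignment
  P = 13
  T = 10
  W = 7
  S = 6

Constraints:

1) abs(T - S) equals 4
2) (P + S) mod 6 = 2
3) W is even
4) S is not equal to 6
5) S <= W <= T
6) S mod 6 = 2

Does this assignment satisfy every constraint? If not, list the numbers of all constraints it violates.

1) abs(10 - 6) = 4 — holds.
2) P + S = 19; 19 mod 6 = 1, not 2 — does not hold.
3) W = 7 is odd — does not hold.
4) S = 6, but 6 is required to differ — does not hold.
5) values 6 <= 7 <= 10 — holds.
6) 6 mod 6 = 0, not 2 — does not hold.

The assignment fails constraints 2, 3, 4, 6.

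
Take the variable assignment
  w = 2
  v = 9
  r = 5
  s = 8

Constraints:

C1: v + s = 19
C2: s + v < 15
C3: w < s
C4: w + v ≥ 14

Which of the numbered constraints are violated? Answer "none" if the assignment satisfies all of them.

Constraints 1, 2, and 4 are violated.

C1: v + s = 9 + 8 = 17, not 19 — violated.
C2: s + v = 8 + 9 = 17; 17 ≥ 15, bound 15 not met — violated.
C3: w = 2, s = 8; 2 < 8 — OK.
C4: w + v = 2 + 9 = 11; 11 < 14, bound 14 not met — violated.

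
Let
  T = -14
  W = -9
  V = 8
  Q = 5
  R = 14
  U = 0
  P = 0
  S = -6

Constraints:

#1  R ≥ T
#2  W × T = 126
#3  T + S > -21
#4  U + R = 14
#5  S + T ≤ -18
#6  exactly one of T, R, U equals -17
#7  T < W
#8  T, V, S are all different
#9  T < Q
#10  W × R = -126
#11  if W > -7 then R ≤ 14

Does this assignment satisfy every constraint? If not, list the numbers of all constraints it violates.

Constraint 6 does not hold.

#1 R = 14, T = -14; 14 ≥ -14  holds
#2 W × T = -9 × (-14) = 126  holds
#3 T + S = -14 + (-6) = -20; -20 > -21  holds
#4 U + R = 0 + 14 = 14  holds
#5 S + T = -6 + (-14) = -20; -20 ≤ -18  holds
#6 T=-14, R=14, U=0; 0 of them equal -17, not exactly one  fails
#7 T = -14, W = -9; -14 < -9  holds
#8 values -14, 8, -6 are pairwise distinct  holds
#9 T = -14, Q = 5; -14 < 5  holds
#10 W × R = -9 × 14 = -126  holds
#11 W = -9, not > -7; antecedent false, conditional vacuously true  holds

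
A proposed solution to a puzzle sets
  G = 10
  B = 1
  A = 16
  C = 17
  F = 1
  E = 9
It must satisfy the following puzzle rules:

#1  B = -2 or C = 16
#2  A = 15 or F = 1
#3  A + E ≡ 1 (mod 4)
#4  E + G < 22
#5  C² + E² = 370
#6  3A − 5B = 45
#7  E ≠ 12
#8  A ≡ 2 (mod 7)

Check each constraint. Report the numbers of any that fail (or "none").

#1 B = 1 ≠ -2 and C = 17 ≠ 16; both disjuncts false  fails
#2 A = 16 ≠ 15, but F = 1 = 1 (second disjunct)  holds
#3 A + E = 25; 25 mod 4 = 1  holds
#4 E + G = 9 + 10 = 19; 19 < 22  holds
#5 C² + E² = 17² + 9² = 289 + 81 = 370  holds
#6 3A − 5B = 3(16) − 5(1) = 43, not 45  fails
#7 E = 9, and 9 ≠ 12  holds
#8 16 mod 7 = 2  holds

The assignment fails constraints 1, 6.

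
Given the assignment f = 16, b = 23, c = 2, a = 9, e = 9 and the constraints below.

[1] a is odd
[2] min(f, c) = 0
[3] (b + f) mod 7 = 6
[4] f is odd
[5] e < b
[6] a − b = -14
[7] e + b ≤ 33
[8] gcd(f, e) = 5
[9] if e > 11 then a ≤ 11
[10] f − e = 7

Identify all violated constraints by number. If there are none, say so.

[1] a = 9 is odd — satisfied.
[2] min(16, 2) = 2, not 0 — violated.
[3] b + f = 39; 39 mod 7 = 4, not 6 — violated.
[4] f = 16 is even — violated.
[5] e = 9, b = 23; 9 < 23 — satisfied.
[6] a − b = 9 − 23 = -14 — satisfied.
[7] e + b = 9 + 23 = 32; 32 ≤ 33 — satisfied.
[8] gcd(16, 9) = 1, not 5 — violated.
[9] e = 9, not > 11; antecedent false, conditional vacuously true — satisfied.
[10] f − e = 16 − 9 = 7 — satisfied.

The assignment fails constraints 2, 3, 4, and 8.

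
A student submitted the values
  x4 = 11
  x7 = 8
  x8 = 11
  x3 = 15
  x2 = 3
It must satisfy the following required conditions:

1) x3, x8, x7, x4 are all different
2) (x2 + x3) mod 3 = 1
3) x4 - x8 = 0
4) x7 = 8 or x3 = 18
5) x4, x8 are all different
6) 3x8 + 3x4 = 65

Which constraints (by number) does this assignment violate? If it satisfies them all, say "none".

Violated: 1, 2, 5, 6.

1) x8 = x4 = 11, not all different  ✗
2) x2 + x3 = 18; 18 mod 3 = 0, not 1  ✗
3) x4 - x8 = 11 - 11 = 0  ✓
4) x7 = 8 = 8 (first disjunct)  ✓
5) x4 = x8 = 11, not all different  ✗
6) 3x8 + 3x4 = 3(11) + 3(11) = 66, not 65  ✗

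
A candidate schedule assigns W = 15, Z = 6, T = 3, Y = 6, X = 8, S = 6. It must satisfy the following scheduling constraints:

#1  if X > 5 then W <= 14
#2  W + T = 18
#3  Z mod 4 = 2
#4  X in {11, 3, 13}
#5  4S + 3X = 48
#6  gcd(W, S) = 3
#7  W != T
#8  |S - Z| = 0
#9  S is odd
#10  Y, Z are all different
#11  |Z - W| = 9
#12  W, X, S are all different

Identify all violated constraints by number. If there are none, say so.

#1 X = 8 > 5, so we need W ≤ 14; but W = 15 > 14 — fails.
#2 W + T = 15 + 3 = 18 — holds.
#3 6 mod 4 = 2 — holds.
#4 X = 8 is not in {11, 3, 13} — fails.
#5 4S + 3X = 4(6) + 3(8) = 48 — holds.
#6 gcd(15, 6) = 3 — holds.
#7 W = 15, T = 3; distinct — holds.
#8 |6 - 6| = 0 — holds.
#9 S = 6 is even — fails.
#10 Y = Z = 6, not all different — fails.
#11 |6 - 15| = 9 — holds.
#12 values 15, 8, 6 are pairwise distinct — holds.

Constraints 1, 4, 9, 10 do not hold.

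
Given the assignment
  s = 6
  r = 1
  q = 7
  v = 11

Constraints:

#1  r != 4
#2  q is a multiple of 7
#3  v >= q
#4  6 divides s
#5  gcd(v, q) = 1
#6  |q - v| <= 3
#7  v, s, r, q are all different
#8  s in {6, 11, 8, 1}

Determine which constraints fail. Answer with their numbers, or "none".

#1 r = 1, and 1 ≠ 4  ✔
#2 7 / 7 = 1, so 7 divides 7  ✔
#3 v = 11, q = 7; 11 ≥ 7  ✔
#4 6 / 6 = 1, so 6 divides 6  ✔
#5 gcd(11, 7) = 1  ✔
#6 |7 - 11| = 4; 4 > 3, exceeds bound 3  ✘
#7 values 11, 6, 1, 7 are pairwise distinct  ✔
#8 s = 6 is in {6, 11, 8, 1}  ✔

Constraint 6 is violated.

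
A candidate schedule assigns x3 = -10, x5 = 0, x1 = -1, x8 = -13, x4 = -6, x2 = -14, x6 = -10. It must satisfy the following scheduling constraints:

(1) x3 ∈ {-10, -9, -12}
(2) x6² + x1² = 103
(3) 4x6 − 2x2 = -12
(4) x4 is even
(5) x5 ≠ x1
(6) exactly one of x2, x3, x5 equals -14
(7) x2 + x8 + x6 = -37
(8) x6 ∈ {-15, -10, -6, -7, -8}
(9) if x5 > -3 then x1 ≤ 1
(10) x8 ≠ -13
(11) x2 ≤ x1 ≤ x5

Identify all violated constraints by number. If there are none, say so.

Constraints 2 and 10 are violated.

(1) x3 = -10 is in {-10, -9, -12} — holds.
(2) x6² + x1² = (-10)² + (-1)² = 100 + 1 = 101, not 103 — does not hold.
(3) 4x6 − 2x2 = 4(-10) − 2(-14) = -12 — holds.
(4) x4 = -6 is even — holds.
(5) x5 = 0, x1 = -1; distinct — holds.
(6) x2=-14, x3=-10, x5=0; 1 of them equals -14 — holds.
(7) x2 + x8 + x6 = -14 + (-13) + (-10) = -37 — holds.
(8) x6 = -10 is in {-15, -10, -6, -7, -8} — holds.
(9) x5 = 0 > -3, so we need x1 ≤ 1; x1 = -1 ≤ 1 — holds.
(10) x8 = -13, but -13 is required to differ — does not hold.
(11) values -14 ≤ -1 ≤ 0 — holds.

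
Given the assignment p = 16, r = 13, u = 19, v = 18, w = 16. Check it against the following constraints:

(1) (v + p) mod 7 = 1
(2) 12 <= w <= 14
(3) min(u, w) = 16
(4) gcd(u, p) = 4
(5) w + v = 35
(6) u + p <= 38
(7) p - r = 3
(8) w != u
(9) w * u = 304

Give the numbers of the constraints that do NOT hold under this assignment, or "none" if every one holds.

(1) v + p = 34; 34 mod 7 = 6, not 1 — violated.
(2) w = 16 is outside [12, 14] — violated.
(3) min(19, 16) = 16 — OK.
(4) gcd(19, 16) = 1, not 4 — violated.
(5) w + v = 16 + 18 = 34, not 35 — violated.
(6) u + p = 19 + 16 = 35; 35 ≤ 38 — OK.
(7) p - r = 16 - 13 = 3 — OK.
(8) w = 16, u = 19; distinct — OK.
(9) w * u = 16 * 19 = 304 — OK.

Constraints 1, 2, 4, 5 do not hold.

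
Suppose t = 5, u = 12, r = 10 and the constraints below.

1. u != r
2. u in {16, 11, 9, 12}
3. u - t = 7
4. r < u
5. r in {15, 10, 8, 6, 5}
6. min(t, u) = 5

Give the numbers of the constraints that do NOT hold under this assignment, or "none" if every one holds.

1. u = 12, r = 10; distinct — OK.
2. u = 12 is in {16, 11, 9, 12} — OK.
3. u - t = 12 - 5 = 7 — OK.
4. r = 10, u = 12; 10 < 12 — OK.
5. r = 10 is in {15, 10, 8, 6, 5} — OK.
6. min(5, 12) = 5 — OK.

None — every constraint holds.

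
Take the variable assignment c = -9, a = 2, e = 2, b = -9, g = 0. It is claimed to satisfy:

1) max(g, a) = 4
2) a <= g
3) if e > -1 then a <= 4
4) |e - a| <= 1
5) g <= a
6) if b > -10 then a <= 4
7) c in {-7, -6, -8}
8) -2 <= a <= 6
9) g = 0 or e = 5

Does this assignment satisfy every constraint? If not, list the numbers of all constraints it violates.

1) max(0, 2) = 2, not 4  fails
2) a = 2, g = 0; 2 > 0 (want ≤)  fails
3) e = 2 > -1, so we need a ≤ 4; a = 2 ≤ 4  holds
4) |2 - 2| = 0; 0 ≤ 1  holds
5) g = 0, a = 2; 0 ≤ 2  holds
6) b = -9 > -10, so we need a ≤ 4; a = 2 ≤ 4  holds
7) c = -9 is not in {-7, -6, -8}  fails
8) a = 2 lies in [-2, 6]  holds
9) g = 0 = 0 (first disjunct)  holds

Violated: 1, 2, 7.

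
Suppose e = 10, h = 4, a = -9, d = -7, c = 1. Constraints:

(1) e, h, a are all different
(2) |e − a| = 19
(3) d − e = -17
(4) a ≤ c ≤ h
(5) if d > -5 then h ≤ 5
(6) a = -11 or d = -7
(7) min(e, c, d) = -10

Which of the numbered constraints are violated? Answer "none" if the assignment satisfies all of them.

(1) values 10, 4, -9 are pairwise distinct  holds
(2) |10 − (-9)| = 19  holds
(3) d − e = -7 − 10 = -17  holds
(4) values -9 ≤ 1 ≤ 4  holds
(5) d = -7, not > -5; antecedent false, conditional vacuously true  holds
(6) a = -9 ≠ -11, but d = -7 = -7 (second disjunct)  holds
(7) min(10, 1, -7) = -7, not -10  fails

The assignment fails constraint 7.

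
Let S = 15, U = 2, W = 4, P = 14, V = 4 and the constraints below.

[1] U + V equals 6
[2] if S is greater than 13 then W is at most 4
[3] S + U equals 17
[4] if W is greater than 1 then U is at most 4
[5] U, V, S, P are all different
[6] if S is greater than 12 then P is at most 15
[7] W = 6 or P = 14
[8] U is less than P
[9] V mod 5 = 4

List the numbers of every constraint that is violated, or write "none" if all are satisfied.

The assignment satisfies every constraint.

[1] U + V = 2 + 4 = 6  true
[2] S = 15 > 13, so we need W ≤ 4; W = 4 ≤ 4  true
[3] S + U = 15 + 2 = 17  true
[4] W = 4 > 1, so we need U ≤ 4; U = 2 ≤ 4  true
[5] values 2, 4, 15, 14 are pairwise distinct  true
[6] S = 15 > 12, so we need P ≤ 15; P = 14 ≤ 15  true
[7] W = 4 ≠ 6, but P = 14 = 14 (second disjunct)  true
[8] U = 2, P = 14; 2 < 14  true
[9] 4 mod 5 = 4  true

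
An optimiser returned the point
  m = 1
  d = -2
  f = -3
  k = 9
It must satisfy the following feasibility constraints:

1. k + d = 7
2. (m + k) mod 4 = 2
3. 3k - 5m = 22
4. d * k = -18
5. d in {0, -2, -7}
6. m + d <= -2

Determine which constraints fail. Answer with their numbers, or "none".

1. k + d = 9 + (-2) = 7  true
2. m + k = 10; 10 mod 4 = 2  true
3. 3k - 5m = 3(9) - 5(1) = 22  true
4. d * k = -2 * 9 = -18  true
5. d = -2 is in {0, -2, -7}  true
6. m + d = 1 + (-2) = -1; -1 > -2, bound -2 not met  false

The assignment fails constraint 6.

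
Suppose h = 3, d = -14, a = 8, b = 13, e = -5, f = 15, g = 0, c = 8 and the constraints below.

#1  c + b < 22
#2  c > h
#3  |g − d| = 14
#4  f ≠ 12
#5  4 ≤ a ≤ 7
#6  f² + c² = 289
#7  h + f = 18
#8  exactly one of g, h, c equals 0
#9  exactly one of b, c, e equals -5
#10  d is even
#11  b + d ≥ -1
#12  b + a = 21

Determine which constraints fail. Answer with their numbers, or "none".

#1 c + b = 8 + 13 = 21; 21 < 22  ✔
#2 c = 8, h = 3; 8 > 3  ✔
#3 |0 − (-14)| = 14  ✔
#4 f = 15, and 15 ≠ 12  ✔
#5 a = 8 is outside [4, 7]  ✘
#6 f² + c² = 15² + 8² = 225 + 64 = 289  ✔
#7 h + f = 3 + 15 = 18  ✔
#8 g=0, h=3, c=8; 1 of them equals 0  ✔
#9 b=13, c=8, e=-5; 1 of them equals -5  ✔
#10 d = -14 is even  ✔
#11 b + d = 13 + (-14) = -1; -1 ≥ -1  ✔
#12 b + a = 13 + 8 = 21  ✔

Constraint 5 is violated.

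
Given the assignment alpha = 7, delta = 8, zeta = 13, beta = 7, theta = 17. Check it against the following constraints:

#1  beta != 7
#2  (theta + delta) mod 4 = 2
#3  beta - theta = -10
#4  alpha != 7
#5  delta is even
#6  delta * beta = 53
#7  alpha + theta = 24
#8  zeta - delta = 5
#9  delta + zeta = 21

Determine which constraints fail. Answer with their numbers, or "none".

#1 beta = 7, but 7 is required to differ  fails
#2 theta + delta = 25; 25 mod 4 = 1, not 2  fails
#3 beta - theta = 7 - 17 = -10  holds
#4 alpha = 7, but 7 is required to differ  fails
#5 delta = 8 is even  holds
#6 delta * beta = 8 * 7 = 56, not 53  fails
#7 alpha + theta = 7 + 17 = 24  holds
#8 zeta - delta = 13 - 8 = 5  holds
#9 delta + zeta = 8 + 13 = 21  holds

Constraints 1, 2, 4, and 6 are violated.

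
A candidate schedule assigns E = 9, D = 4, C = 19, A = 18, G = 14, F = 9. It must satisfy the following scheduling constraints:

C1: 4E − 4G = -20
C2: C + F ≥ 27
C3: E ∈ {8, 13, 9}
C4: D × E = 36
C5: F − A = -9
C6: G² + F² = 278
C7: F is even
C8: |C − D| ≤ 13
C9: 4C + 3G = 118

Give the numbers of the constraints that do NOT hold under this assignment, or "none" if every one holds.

No — constraints 6, 7, 8 are not satisfied.

C1: 4E − 4G = 4(9) − 4(14) = -20  yes
C2: C + F = 19 + 9 = 28; 28 ≥ 27  yes
C3: E = 9 is in {8, 13, 9}  yes
C4: D × E = 4 × 9 = 36  yes
C5: F − A = 9 − 18 = -9  yes
C6: G² + F² = 14² + 9² = 196 + 81 = 277, not 278  no
C7: F = 9 is odd  no
C8: |19 − 4| = 15; 15 > 13, exceeds bound 13  no
C9: 4C + 3G = 4(19) + 3(14) = 118  yes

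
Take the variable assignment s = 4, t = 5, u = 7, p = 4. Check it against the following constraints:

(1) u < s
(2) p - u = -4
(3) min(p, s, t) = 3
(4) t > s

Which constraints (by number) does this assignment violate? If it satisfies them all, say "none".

(1) u = 7, s = 4; 7 ≥ 4 (want <) — does not hold.
(2) p - u = 4 - 7 = -3, not -4 — does not hold.
(3) min(4, 4, 5) = 4, not 3 — does not hold.
(4) t = 5, s = 4; 5 > 4 — holds.

The assignment fails constraints 1, 2, 3.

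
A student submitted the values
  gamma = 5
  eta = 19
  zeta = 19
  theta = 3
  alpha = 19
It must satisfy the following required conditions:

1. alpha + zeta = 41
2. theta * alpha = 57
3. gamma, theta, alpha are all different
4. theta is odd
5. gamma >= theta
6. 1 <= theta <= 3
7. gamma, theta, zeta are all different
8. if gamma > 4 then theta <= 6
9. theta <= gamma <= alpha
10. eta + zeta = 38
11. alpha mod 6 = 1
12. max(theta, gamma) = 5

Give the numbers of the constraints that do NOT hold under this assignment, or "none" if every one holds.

Constraint 1 does not hold.

1. alpha + zeta = 19 + 19 = 38, not 41  false
2. theta * alpha = 3 * 19 = 57  true
3. values 5, 3, 19 are pairwise distinct  true
4. theta = 3 is odd  true
5. gamma = 5, theta = 3; 5 ≥ 3  true
6. theta = 3 lies in [1, 3]  true
7. values 5, 3, 19 are pairwise distinct  true
8. gamma = 5 > 4, so we need theta ≤ 6; theta = 3 ≤ 6  true
9. values 3 <= 5 <= 19  true
10. eta + zeta = 19 + 19 = 38  true
11. 19 mod 6 = 1  true
12. max(3, 5) = 5  true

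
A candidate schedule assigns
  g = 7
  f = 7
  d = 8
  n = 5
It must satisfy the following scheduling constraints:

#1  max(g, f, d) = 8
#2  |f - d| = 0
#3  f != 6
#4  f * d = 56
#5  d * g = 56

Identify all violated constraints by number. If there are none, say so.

The assignment fails constraint 2.

#1 max(7, 7, 8) = 8 — OK.
#2 |7 - 8| = 1, not 0 — violated.
#3 f = 7, and 7 ≠ 6 — OK.
#4 f * d = 7 * 8 = 56 — OK.
#5 d * g = 8 * 7 = 56 — OK.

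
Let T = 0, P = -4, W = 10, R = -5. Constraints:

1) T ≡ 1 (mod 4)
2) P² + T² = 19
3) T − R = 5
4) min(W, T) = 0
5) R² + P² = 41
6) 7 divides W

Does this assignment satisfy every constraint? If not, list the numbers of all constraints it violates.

Constraints 1, 2, and 6 do not hold.

1) 0 mod 4 = 0, not 1 — violated.
2) P² + T² = (-4)² + 0² = 16 + 0 = 16, not 19 — violated.
3) T − R = 0 − (-5) = 5 — satisfied.
4) min(10, 0) = 0 — satisfied.
5) R² + P² = (-5)² + (-4)² = 25 + 16 = 41 — satisfied.
6) 10 = 7×1 + 3, so 7 does not divide 10 — violated.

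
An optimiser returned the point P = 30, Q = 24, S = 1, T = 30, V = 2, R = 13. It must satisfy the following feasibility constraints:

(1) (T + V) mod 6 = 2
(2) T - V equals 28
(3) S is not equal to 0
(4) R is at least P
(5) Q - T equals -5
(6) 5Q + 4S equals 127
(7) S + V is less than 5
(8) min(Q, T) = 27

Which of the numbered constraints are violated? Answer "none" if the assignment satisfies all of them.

(1) T + V = 32; 32 mod 6 = 2  ✔
(2) T - V = 30 - 2 = 28  ✔
(3) S = 1, and 1 ≠ 0  ✔
(4) R = 13, P = 30; 13 < 30 (want ≥)  ✘
(5) Q - T = 24 - 30 = -6, not -5  ✘
(6) 5Q + 4S = 5(24) + 4(1) = 124, not 127  ✘
(7) S + V = 1 + 2 = 3; 3 < 5  ✔
(8) min(24, 30) = 24, not 27  ✘

Constraints 4, 5, 6, and 8 do not hold.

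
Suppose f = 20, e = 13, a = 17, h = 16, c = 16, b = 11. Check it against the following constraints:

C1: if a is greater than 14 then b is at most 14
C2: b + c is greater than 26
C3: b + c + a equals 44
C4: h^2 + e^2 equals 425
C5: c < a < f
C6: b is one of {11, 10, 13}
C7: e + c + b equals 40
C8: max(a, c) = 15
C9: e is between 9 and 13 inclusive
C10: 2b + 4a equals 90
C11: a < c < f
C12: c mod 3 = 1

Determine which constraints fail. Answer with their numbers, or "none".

C1: a = 17 > 14, so we need b ≤ 14; b = 11 ≤ 14 — holds.
C2: b + c = 11 + 16 = 27; 27 > 26 — holds.
C3: b + c + a = 11 + 16 + 17 = 44 — holds.
C4: h^2 + e^2 = 16^2 + 13^2 = 256 + 169 = 425 — holds.
C5: values 16 < 17 < 20 — holds.
C6: b = 11 is in {11, 10, 13} — holds.
C7: e + c + b = 13 + 16 + 11 = 40 — holds.
C8: max(17, 16) = 17, not 15 — fails.
C9: e = 13 lies in [9, 13] — holds.
C10: 2b + 4a = 2(11) + 4(17) = 90 — holds.
C11: values 17, 16, 20; a = 17 is not < c = 16 — fails.
C12: 16 mod 3 = 1 — holds.

Violated: 8, 11.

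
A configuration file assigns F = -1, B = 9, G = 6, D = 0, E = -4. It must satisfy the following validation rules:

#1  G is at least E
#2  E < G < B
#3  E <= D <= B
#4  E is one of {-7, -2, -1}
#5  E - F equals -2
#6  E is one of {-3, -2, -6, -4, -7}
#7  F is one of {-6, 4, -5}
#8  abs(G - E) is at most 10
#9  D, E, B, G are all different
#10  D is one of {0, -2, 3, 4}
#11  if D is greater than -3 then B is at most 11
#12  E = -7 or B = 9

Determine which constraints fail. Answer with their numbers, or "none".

#1 G = 6, E = -4; 6 ≥ -4 — holds.
#2 values -4 < 6 < 9 — holds.
#3 values -4 <= 0 <= 9 — holds.
#4 E = -4 is not in {-7, -2, -1} — does not hold.
#5 E - F = -4 - (-1) = -3, not -2 — does not hold.
#6 E = -4 is in {-3, -2, -6, -4, -7} — holds.
#7 F = -1 is not in {-6, 4, -5} — does not hold.
#8 abs(6 - (-4)) = 10; 10 ≤ 10 — holds.
#9 values 0, -4, 9, 6 are pairwise distinct — holds.
#10 D = 0 is in {0, -2, 3, 4} — holds.
#11 D = 0 > -3, so we need B ≤ 11; B = 9 ≤ 11 — holds.
#12 E = -4 ≠ -7, but B = 9 = 9 (second disjunct) — holds.

Constraints 4, 5, and 7 are violated.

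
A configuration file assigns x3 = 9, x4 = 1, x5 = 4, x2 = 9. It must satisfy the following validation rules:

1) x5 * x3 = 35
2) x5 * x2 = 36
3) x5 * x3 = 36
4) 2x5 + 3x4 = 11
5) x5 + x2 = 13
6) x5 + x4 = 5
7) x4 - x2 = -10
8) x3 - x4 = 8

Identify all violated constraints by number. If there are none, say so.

Constraints 1, 7 are violated.

1) x5 * x3 = 4 * 9 = 36, not 35  fails
2) x5 * x2 = 4 * 9 = 36  holds
3) x5 * x3 = 4 * 9 = 36  holds
4) 2x5 + 3x4 = 2(4) + 3(1) = 11  holds
5) x5 + x2 = 4 + 9 = 13  holds
6) x5 + x4 = 4 + 1 = 5  holds
7) x4 - x2 = 1 - 9 = -8, not -10  fails
8) x3 - x4 = 9 - 1 = 8  holds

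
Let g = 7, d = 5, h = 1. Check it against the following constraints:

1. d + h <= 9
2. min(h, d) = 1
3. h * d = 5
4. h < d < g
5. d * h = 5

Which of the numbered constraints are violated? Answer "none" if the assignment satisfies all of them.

None — every constraint holds.

1. d + h = 5 + 1 = 6; 6 ≤ 9  true
2. min(1, 5) = 1  true
3. h * d = 1 * 5 = 5  true
4. values 1 < 5 < 7  true
5. d * h = 5 * 1 = 5  true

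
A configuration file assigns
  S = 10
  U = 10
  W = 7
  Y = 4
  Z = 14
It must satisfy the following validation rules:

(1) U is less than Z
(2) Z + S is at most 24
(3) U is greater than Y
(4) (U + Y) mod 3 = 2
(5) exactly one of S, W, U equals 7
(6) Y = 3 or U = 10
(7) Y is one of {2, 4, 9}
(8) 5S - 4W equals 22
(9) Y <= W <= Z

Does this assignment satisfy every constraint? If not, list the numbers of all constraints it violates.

(1) U = 10, Z = 14; 10 < 14 — holds.
(2) Z + S = 14 + 10 = 24; 24 ≤ 24 — holds.
(3) U = 10, Y = 4; 10 > 4 — holds.
(4) U + Y = 14; 14 mod 3 = 2 — holds.
(5) S=10, W=7, U=10; 1 of them equals 7 — holds.
(6) Y = 4 ≠ 3, but U = 10 = 10 (second disjunct) — holds.
(7) Y = 4 is in {2, 4, 9} — holds.
(8) 5S - 4W = 5(10) - 4(7) = 22 — holds.
(9) values 4 <= 7 <= 14 — holds.

The assignment satisfies every constraint.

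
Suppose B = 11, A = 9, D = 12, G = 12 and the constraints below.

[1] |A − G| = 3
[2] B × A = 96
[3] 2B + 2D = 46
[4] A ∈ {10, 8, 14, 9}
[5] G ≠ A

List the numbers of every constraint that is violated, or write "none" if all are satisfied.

Violated: 2.

[1] |9 − 12| = 3  ✔
[2] B × A = 11 × 9 = 99, not 96  ✘
[3] 2B + 2D = 2(11) + 2(12) = 46  ✔
[4] A = 9 is in {10, 8, 14, 9}  ✔
[5] G = 12, A = 9; distinct  ✔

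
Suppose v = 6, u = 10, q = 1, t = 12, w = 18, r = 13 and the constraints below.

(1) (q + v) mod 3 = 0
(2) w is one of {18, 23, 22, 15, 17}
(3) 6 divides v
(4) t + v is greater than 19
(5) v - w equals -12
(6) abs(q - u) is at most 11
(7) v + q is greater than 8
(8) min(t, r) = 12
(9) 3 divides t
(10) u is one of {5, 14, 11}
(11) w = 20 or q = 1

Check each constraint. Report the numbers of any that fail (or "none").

Constraints 1, 4, 7, and 10 do not hold.

(1) q + v = 7; 7 mod 3 = 1, not 0 — violated.
(2) w = 18 is in {18, 23, 22, 15, 17} — satisfied.
(3) 6 / 6 = 1, so 6 divides 6 — satisfied.
(4) t + v = 12 + 6 = 18; 18 ≤ 19, bound 19 not met — violated.
(5) v - w = 6 - 18 = -12 — satisfied.
(6) abs(1 - 10) = 9; 9 ≤ 11 — satisfied.
(7) v + q = 6 + 1 = 7; 7 ≤ 8, bound 8 not met — violated.
(8) min(12, 13) = 12 — satisfied.
(9) 12 / 3 = 4, so 3 divides 12 — satisfied.
(10) u = 10 is not in {5, 14, 11} — violated.
(11) w = 18 ≠ 20, but q = 1 = 1 (second disjunct) — satisfied.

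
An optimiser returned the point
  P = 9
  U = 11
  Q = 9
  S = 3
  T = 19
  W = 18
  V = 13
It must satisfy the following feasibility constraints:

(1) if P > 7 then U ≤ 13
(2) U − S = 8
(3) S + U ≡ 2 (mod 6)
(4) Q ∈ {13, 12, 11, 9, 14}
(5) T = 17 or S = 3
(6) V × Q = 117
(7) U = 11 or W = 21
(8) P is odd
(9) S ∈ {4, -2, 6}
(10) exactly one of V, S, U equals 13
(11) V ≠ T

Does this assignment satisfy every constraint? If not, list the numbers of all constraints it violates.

Constraint 9 is violated.

(1) P = 9 > 7, so we need U ≤ 13; U = 11 ≤ 13  ✔
(2) U − S = 11 − 3 = 8  ✔
(3) S + U = 14; 14 mod 6 = 2  ✔
(4) Q = 9 is in {13, 12, 11, 9, 14}  ✔
(5) T = 19 ≠ 17, but S = 3 = 3 (second disjunct)  ✔
(6) V × Q = 13 × 9 = 117  ✔
(7) U = 11 = 11 (first disjunct)  ✔
(8) P = 9 is odd  ✔
(9) S = 3 is not in {4, -2, 6}  ✘
(10) V=13, S=3, U=11; 1 of them equals 13  ✔
(11) V = 13, T = 19; distinct  ✔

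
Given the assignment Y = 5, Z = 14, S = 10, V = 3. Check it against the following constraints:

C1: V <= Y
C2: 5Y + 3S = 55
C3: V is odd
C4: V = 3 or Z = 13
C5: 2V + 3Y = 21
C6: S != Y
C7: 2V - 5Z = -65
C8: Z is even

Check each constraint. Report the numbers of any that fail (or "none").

The assignment fails constraint 7.

C1: V = 3, Y = 5; 3 ≤ 5  true
C2: 5Y + 3S = 5(5) + 3(10) = 55  true
C3: V = 3 is odd  true
C4: V = 3 = 3 (first disjunct)  true
C5: 2V + 3Y = 2(3) + 3(5) = 21  true
C6: S = 10, Y = 5; distinct  true
C7: 2V - 5Z = 2(3) - 5(14) = -64, not -65  false
C8: Z = 14 is even  true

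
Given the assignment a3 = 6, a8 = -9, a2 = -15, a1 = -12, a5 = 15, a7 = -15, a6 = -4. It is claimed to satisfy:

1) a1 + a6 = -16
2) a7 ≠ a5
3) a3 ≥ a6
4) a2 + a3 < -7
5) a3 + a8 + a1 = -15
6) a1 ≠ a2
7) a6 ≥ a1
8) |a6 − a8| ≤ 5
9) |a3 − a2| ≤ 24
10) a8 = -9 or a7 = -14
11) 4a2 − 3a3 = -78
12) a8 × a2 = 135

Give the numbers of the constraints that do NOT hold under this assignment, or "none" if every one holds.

All constraints are satisfied.

1) a1 + a6 = -12 + (-4) = -16 — holds.
2) a7 = -15, a5 = 15; distinct — holds.
3) a3 = 6, a6 = -4; 6 ≥ -4 — holds.
4) a2 + a3 = -15 + 6 = -9; -9 < -7 — holds.
5) a3 + a8 + a1 = 6 + (-9) + (-12) = -15 — holds.
6) a1 = -12, a2 = -15; distinct — holds.
7) a6 = -4, a1 = -12; -4 ≥ -12 — holds.
8) |-4 − (-9)| = 5; 5 ≤ 5 — holds.
9) |6 − (-15)| = 21; 21 ≤ 24 — holds.
10) a8 = -9 = -9 (first disjunct) — holds.
11) 4a2 − 3a3 = 4(-15) − 3(6) = -78 — holds.
12) a8 × a2 = -9 × (-15) = 135 — holds.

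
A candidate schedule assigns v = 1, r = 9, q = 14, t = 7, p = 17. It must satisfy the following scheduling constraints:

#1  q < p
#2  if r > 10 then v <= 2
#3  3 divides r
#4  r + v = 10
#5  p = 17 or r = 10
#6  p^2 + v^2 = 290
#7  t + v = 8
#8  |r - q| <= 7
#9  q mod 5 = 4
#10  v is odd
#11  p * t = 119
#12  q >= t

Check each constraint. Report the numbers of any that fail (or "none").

None — every constraint holds.

#1 q = 14, p = 17; 14 < 17 — OK.
#2 r = 9, not > 10; antecedent false, conditional vacuously true — OK.
#3 9 / 3 = 3, so 3 divides 9 — OK.
#4 r + v = 9 + 1 = 10 — OK.
#5 p = 17 = 17 (first disjunct) — OK.
#6 p^2 + v^2 = 17^2 + 1^2 = 289 + 1 = 290 — OK.
#7 t + v = 7 + 1 = 8 — OK.
#8 |9 - 14| = 5; 5 ≤ 7 — OK.
#9 14 mod 5 = 4 — OK.
#10 v = 1 is odd — OK.
#11 p * t = 17 * 7 = 119 — OK.
#12 q = 14, t = 7; 14 ≥ 7 — OK.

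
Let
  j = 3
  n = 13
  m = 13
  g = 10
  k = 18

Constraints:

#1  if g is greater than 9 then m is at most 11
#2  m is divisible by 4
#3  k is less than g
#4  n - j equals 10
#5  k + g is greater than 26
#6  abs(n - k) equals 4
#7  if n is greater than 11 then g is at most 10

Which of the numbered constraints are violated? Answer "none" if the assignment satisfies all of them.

No — constraints 1, 2, 3, and 6 are not satisfied.

#1 g = 10 > 9, so we need m ≤ 11; but m = 13 > 11  FAIL
#2 13 = 4*3 + 1, so 4 does not divide 13  FAIL
#3 k = 18, g = 10; 18 ≥ 10 (want <)  FAIL
#4 n - j = 13 - 3 = 10  OK
#5 k + g = 18 + 10 = 28; 28 > 26  OK
#6 abs(13 - 18) = 5, not 4  FAIL
#7 n = 13 > 11, so we need g ≤ 10; g = 10 ≤ 10  OK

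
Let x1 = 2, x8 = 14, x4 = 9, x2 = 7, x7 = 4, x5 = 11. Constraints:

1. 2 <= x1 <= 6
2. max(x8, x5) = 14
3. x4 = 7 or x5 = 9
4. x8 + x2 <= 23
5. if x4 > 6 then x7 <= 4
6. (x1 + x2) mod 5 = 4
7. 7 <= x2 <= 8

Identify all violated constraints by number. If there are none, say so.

Constraint 3 does not hold.

1. x1 = 2 lies in [2, 6]  OK
2. max(14, 11) = 14  OK
3. x4 = 9 ≠ 7 and x5 = 11 ≠ 9; both disjuncts false  FAIL
4. x8 + x2 = 14 + 7 = 21; 21 ≤ 23  OK
5. x4 = 9 > 6, so we need x7 ≤ 4; x7 = 4 ≤ 4  OK
6. x1 + x2 = 9; 9 mod 5 = 4  OK
7. x2 = 7 lies in [7, 8]  OK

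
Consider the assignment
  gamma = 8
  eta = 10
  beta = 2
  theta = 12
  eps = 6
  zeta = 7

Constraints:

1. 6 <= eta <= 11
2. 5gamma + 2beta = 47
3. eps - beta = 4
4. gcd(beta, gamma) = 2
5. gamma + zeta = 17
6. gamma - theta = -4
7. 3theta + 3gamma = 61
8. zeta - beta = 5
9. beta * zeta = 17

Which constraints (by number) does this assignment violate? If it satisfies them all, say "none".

1. eta = 10 lies in [6, 11]  ✓
2. 5gamma + 2beta = 5(8) + 2(2) = 44, not 47  ✗
3. eps - beta = 6 - 2 = 4  ✓
4. gcd(2, 8) = 2  ✓
5. gamma + zeta = 8 + 7 = 15, not 17  ✗
6. gamma - theta = 8 - 12 = -4  ✓
7. 3theta + 3gamma = 3(12) + 3(8) = 60, not 61  ✗
8. zeta - beta = 7 - 2 = 5  ✓
9. beta * zeta = 2 * 7 = 14, not 17  ✗

Constraints 2, 5, 7, 9 are violated.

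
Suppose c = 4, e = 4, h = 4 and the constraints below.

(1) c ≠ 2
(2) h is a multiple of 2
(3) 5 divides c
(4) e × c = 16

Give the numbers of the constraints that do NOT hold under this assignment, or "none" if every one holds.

(1) c = 4, and 4 ≠ 2 — holds.
(2) 4 / 2 = 2, so 2 divides 4 — holds.
(3) 4 = 5×0 + 4, so 5 does not divide 4 — does not hold.
(4) e × c = 4 × 4 = 16 — holds.

Constraint 3 does not hold.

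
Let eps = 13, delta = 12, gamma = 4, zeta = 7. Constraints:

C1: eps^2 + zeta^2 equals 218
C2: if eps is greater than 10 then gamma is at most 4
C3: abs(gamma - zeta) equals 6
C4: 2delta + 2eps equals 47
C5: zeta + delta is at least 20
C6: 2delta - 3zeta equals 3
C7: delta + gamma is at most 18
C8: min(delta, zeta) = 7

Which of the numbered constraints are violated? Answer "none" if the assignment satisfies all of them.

Violated: 3, 4, 5.

C1: eps^2 + zeta^2 = 13^2 + 7^2 = 169 + 49 = 218 — holds.
C2: eps = 13 > 10, so we need gamma ≤ 4; gamma = 4 ≤ 4 — holds.
C3: abs(4 - 7) = 3, not 6 — fails.
C4: 2delta + 2eps = 2(12) + 2(13) = 50, not 47 — fails.
C5: zeta + delta = 7 + 12 = 19; 19 < 20, bound 20 not met — fails.
C6: 2delta - 3zeta = 2(12) - 3(7) = 3 — holds.
C7: delta + gamma = 12 + 4 = 16; 16 ≤ 18 — holds.
C8: min(12, 7) = 7 — holds.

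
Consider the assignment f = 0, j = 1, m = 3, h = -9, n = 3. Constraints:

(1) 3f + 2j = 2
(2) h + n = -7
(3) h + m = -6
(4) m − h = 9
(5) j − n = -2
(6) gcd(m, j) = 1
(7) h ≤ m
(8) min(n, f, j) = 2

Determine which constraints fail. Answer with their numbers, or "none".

Constraints 2, 4, 8 do not hold.

(1) 3f + 2j = 3(0) + 2(1) = 2  holds
(2) h + n = -9 + 3 = -6, not -7  fails
(3) h + m = -9 + 3 = -6  holds
(4) m − h = 3 − (-9) = 12, not 9  fails
(5) j − n = 1 − 3 = -2  holds
(6) gcd(3, 1) = 1  holds
(7) h = -9, m = 3; -9 ≤ 3  holds
(8) min(3, 0, 1) = 0, not 2  fails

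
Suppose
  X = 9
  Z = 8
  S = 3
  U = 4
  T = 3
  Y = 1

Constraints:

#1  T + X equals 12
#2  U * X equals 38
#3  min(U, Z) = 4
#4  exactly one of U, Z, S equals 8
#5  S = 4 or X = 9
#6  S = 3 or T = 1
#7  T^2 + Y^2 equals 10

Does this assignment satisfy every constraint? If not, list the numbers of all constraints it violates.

#1 T + X = 3 + 9 = 12 — holds.
#2 U * X = 4 * 9 = 36, not 38 — does not hold.
#3 min(4, 8) = 4 — holds.
#4 U=4, Z=8, S=3; 1 of them equals 8 — holds.
#5 S = 3 ≠ 4, but X = 9 = 9 (second disjunct) — holds.
#6 S = 3 = 3 (first disjunct) — holds.
#7 T^2 + Y^2 = 3^2 + 1^2 = 9 + 1 = 10 — holds.

Violated: 2.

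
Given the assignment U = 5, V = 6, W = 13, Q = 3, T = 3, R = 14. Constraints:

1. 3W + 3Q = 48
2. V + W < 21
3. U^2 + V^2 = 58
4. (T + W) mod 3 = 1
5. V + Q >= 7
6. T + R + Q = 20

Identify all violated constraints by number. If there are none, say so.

1. 3W + 3Q = 3(13) + 3(3) = 48  true
2. V + W = 6 + 13 = 19; 19 < 21  true
3. U^2 + V^2 = 5^2 + 6^2 = 25 + 36 = 61, not 58  false
4. T + W = 16; 16 mod 3 = 1  true
5. V + Q = 6 + 3 = 9; 9 ≥ 7  true
6. T + R + Q = 3 + 14 + 3 = 20  true

The assignment fails constraint 3.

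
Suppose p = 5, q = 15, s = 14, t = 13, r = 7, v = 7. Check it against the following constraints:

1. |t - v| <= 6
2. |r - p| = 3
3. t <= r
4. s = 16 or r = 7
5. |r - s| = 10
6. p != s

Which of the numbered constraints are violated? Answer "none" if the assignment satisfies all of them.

1. |13 - 7| = 6; 6 ≤ 6  ✓
2. |7 - 5| = 2, not 3  ✗
3. t = 13, r = 7; 13 > 7 (want ≤)  ✗
4. s = 14 ≠ 16, but r = 7 = 7 (second disjunct)  ✓
5. |7 - 14| = 7, not 10  ✗
6. p = 5, s = 14; distinct  ✓

No — constraints 2, 3, 5 are not satisfied.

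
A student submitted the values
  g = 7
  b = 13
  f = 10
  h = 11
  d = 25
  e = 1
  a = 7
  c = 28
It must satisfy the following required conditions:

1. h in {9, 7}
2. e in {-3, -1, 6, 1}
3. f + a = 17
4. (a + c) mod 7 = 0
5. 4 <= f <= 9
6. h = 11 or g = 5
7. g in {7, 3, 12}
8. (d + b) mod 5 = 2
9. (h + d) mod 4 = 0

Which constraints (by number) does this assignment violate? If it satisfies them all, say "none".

Constraints 1, 5, and 8 do not hold.

1. h = 11 is not in {9, 7}  ✗
2. e = 1 is in {-3, -1, 6, 1}  ✓
3. f + a = 10 + 7 = 17  ✓
4. a + c = 35; 35 mod 7 = 0  ✓
5. f = 10 is outside [4, 9]  ✗
6. h = 11 = 11 (first disjunct)  ✓
7. g = 7 is in {7, 3, 12}  ✓
8. d + b = 38; 38 mod 5 = 3, not 2  ✗
9. h + d = 36; 36 mod 4 = 0  ✓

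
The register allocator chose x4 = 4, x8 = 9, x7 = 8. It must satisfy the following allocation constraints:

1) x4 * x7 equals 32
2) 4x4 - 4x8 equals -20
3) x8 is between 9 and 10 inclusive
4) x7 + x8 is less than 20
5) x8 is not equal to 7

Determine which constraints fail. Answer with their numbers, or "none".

1) x4 * x7 = 4 * 8 = 32 — holds.
2) 4x4 - 4x8 = 4(4) - 4(9) = -20 — holds.
3) x8 = 9 lies in [9, 10] — holds.
4) x7 + x8 = 8 + 9 = 17; 17 < 20 — holds.
5) x8 = 9, and 9 ≠ 7 — holds.

None — every constraint holds.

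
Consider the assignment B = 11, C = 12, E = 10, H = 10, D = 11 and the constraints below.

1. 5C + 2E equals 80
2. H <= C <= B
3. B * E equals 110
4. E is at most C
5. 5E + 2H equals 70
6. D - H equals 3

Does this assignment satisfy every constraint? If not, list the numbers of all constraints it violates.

1. 5C + 2E = 5(12) + 2(10) = 80 — OK.
2. values 10, 12, 11; C = 12 is not <= B = 11 — violated.
3. B * E = 11 * 10 = 110 — OK.
4. E = 10, C = 12; 10 ≤ 12 — OK.
5. 5E + 2H = 5(10) + 2(10) = 70 — OK.
6. D - H = 11 - 10 = 1, not 3 — violated.

Constraints 2 and 6 are violated.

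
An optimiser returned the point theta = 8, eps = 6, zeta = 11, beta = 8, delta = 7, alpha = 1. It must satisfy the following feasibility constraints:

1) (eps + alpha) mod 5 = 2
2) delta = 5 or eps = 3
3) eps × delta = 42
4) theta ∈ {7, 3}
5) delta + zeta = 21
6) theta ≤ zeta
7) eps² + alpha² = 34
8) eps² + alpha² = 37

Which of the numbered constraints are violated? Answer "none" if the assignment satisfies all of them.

1) eps + alpha = 7; 7 mod 5 = 2  ✔
2) delta = 7 ≠ 5 and eps = 6 ≠ 3; both disjuncts false  ✘
3) eps × delta = 6 × 7 = 42  ✔
4) theta = 8 is not in {7, 3}  ✘
5) delta + zeta = 7 + 11 = 18, not 21  ✘
6) theta = 8, zeta = 11; 8 ≤ 11  ✔
7) eps² + alpha² = 6² + 1² = 36 + 1 = 37, not 34  ✘
8) eps² + alpha² = 6² + 1² = 36 + 1 = 37  ✔

No — constraints 2, 4, 5, and 7 are not satisfied.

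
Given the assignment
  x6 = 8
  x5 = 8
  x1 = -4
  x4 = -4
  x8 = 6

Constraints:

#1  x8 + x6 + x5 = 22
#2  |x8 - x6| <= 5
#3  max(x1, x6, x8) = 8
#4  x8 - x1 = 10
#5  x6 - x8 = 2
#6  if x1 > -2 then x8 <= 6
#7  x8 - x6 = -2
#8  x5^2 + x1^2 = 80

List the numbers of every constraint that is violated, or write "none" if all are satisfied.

None — every constraint holds.

#1 x8 + x6 + x5 = 6 + 8 + 8 = 22 — holds.
#2 |6 - 8| = 2; 2 ≤ 5 — holds.
#3 max(-4, 8, 6) = 8 — holds.
#4 x8 - x1 = 6 - (-4) = 10 — holds.
#5 x6 - x8 = 8 - 6 = 2 — holds.
#6 x1 = -4, not > -2; antecedent false, conditional vacuously true — holds.
#7 x8 - x6 = 6 - 8 = -2 — holds.
#8 x5^2 + x1^2 = 8^2 + (-4)^2 = 64 + 16 = 80 — holds.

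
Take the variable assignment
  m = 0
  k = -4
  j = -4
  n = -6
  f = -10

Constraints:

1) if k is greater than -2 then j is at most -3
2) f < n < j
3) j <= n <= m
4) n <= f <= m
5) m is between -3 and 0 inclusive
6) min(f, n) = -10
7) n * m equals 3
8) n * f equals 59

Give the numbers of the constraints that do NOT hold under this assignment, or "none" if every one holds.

1) k = -4, not > -2; antecedent false, conditional vacuously true — OK.
2) values -10 < -6 < -4 — OK.
3) values -4, -6, 0; j = -4 is not <= n = -6 — violated.
4) values -6, -10, 0; n = -6 is not <= f = -10 — violated.
5) m = 0 lies in [-3, 0] — OK.
6) min(-10, -6) = -10 — OK.
7) n * m = -6 * 0 = 0, not 3 — violated.
8) n * f = -6 * (-10) = 60, not 59 — violated.

No — constraints 3, 4, 7, and 8 are not satisfied.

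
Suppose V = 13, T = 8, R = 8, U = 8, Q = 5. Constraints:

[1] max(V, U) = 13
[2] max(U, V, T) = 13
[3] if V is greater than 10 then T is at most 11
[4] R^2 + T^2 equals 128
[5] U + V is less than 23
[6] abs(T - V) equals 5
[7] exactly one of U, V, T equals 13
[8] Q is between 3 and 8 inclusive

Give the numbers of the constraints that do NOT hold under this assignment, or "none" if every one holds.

[1] max(13, 8) = 13 — OK.
[2] max(8, 13, 8) = 13 — OK.
[3] V = 13 > 10, so we need T ≤ 11; T = 8 ≤ 11 — OK.
[4] R^2 + T^2 = 8^2 + 8^2 = 64 + 64 = 128 — OK.
[5] U + V = 8 + 13 = 21; 21 < 23 — OK.
[6] abs(8 - 13) = 5 — OK.
[7] U=8, V=13, T=8; 1 of them equals 13 — OK.
[8] Q = 5 lies in [3, 8] — OK.

All constraints are satisfied.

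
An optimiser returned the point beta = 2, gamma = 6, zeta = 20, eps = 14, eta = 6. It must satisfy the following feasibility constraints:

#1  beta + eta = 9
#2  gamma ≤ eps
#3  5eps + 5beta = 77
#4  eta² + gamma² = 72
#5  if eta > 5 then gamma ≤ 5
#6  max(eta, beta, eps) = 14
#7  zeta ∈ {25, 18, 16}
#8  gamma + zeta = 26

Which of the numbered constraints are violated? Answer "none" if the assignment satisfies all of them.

The assignment fails constraints 1, 3, 5, 7.

#1 beta + eta = 2 + 6 = 8, not 9 — fails.
#2 gamma = 6, eps = 14; 6 ≤ 14 — holds.
#3 5eps + 5beta = 5(14) + 5(2) = 80, not 77 — fails.
#4 eta² + gamma² = 6² + 6² = 36 + 36 = 72 — holds.
#5 eta = 6 > 5, so we need gamma ≤ 5; but gamma = 6 > 5 — fails.
#6 max(6, 2, 14) = 14 — holds.
#7 zeta = 20 is not in {25, 18, 16} — fails.
#8 gamma + zeta = 6 + 20 = 26 — holds.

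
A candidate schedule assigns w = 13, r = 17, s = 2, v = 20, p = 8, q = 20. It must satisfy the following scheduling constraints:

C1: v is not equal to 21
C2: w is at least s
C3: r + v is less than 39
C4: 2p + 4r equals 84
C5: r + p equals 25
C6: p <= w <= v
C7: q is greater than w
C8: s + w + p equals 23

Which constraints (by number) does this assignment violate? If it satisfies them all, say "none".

None — every constraint holds.

C1: v = 20, and 20 ≠ 21 — holds.
C2: w = 13, s = 2; 13 ≥ 2 — holds.
C3: r + v = 17 + 20 = 37; 37 < 39 — holds.
C4: 2p + 4r = 2(8) + 4(17) = 84 — holds.
C5: r + p = 17 + 8 = 25 — holds.
C6: values 8 <= 13 <= 20 — holds.
C7: q = 20, w = 13; 20 > 13 — holds.
C8: s + w + p = 2 + 13 + 8 = 23 — holds.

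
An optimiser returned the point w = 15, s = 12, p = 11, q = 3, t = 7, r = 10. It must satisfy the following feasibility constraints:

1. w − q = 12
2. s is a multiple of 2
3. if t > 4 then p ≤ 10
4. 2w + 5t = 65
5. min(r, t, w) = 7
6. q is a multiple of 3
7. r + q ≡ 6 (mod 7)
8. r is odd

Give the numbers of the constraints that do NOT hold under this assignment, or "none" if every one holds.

1. w − q = 15 − 3 = 12 — satisfied.
2. 12 / 2 = 6, so 2 divides 12 — satisfied.
3. t = 7 > 4, so we need p ≤ 10; but p = 11 > 10 — violated.
4. 2w + 5t = 2(15) + 5(7) = 65 — satisfied.
5. min(10, 7, 15) = 7 — satisfied.
6. 3 / 3 = 1, so 3 divides 3 — satisfied.
7. r + q = 13; 13 mod 7 = 6 — satisfied.
8. r = 10 is even — violated.

The assignment fails constraints 3 and 8.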